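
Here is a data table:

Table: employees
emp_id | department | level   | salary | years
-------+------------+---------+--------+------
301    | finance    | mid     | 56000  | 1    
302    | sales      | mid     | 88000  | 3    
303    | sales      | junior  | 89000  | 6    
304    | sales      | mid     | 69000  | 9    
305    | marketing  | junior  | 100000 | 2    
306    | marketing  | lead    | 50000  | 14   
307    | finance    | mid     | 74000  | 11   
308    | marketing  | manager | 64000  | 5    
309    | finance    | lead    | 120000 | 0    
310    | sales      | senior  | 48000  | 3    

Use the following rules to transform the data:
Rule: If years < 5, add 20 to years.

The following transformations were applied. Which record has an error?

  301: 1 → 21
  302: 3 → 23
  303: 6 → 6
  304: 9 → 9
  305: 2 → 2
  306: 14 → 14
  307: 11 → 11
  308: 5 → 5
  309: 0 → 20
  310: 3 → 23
Record 305 has an error. The correct transformed value should be 22, not 2.

Step 1: Check each record against the rule
Step 2: Record 305 has years = 2
Step 3: Since 2 < 5, the bonus should have been applied
Step 4: Correct value = 22, but claimed value = 2
Conclusion: Record 305 has the error.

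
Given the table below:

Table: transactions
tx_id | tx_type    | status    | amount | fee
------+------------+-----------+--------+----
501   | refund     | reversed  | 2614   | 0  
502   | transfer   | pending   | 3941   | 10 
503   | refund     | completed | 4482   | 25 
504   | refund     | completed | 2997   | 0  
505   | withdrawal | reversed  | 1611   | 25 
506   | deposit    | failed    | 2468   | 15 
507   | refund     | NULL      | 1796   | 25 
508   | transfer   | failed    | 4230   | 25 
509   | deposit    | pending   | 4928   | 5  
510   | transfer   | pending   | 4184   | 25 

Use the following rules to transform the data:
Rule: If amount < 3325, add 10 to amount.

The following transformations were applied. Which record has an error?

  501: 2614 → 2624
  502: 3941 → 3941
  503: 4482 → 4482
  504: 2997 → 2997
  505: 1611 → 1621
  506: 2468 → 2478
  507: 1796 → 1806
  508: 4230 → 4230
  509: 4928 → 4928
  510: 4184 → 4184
Record 504 has an error. The correct transformed value should be 3007, not 2997.

Step 1: Check each record against the rule
Step 2: Record 504 has amount = 2997
Step 3: Since 2997 < 3325, the bonus should have been applied
Step 4: Correct value = 3007, but claimed value = 2997
Conclusion: Record 504 has the error.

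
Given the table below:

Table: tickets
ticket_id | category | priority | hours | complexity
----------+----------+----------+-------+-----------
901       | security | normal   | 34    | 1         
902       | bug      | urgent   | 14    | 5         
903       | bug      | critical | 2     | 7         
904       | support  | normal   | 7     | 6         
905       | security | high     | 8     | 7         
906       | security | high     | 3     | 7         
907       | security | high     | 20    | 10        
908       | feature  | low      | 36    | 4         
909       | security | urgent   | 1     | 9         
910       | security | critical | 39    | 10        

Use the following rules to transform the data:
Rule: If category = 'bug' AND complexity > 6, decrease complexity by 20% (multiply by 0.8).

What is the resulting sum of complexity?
64.6

Step 1: Find records where category = 'bug' AND complexity > 6
Step 2: 1 records match, summing to 7
Step 3: After multiplier: 7 × 0.8 = 5.6
Step 4: Unaffected records sum: 59
Step 5: Final sum = 5.6 + 59 = 64.6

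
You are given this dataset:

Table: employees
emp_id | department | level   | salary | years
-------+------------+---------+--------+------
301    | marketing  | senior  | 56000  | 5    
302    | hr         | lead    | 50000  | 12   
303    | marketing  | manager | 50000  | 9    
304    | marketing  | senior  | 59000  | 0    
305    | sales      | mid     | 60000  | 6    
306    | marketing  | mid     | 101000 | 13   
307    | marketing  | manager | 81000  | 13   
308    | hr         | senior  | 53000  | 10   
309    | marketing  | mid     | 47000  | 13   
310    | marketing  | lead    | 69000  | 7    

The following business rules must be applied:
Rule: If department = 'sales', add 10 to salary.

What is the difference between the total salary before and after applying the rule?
10

Step 1: Original sum of salary = 626000
Step 2: 1 records have department = 'sales'
Step 3: Each affected record changes by 10
Step 4: Total change = 1 × 10 = 10
Step 5: New sum = 626000 + 10 = 626010
Step 6: Difference = |626010 - 626000| = 10
        (Sum increased by 10)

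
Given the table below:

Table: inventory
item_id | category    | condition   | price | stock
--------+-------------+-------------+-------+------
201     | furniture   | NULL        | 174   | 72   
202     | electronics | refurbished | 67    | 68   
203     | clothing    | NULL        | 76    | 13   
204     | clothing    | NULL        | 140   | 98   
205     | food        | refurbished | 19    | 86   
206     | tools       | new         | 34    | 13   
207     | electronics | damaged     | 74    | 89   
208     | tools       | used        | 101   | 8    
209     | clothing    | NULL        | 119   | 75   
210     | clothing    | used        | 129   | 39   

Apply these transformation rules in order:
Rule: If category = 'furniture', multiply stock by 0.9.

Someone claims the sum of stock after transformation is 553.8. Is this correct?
Yes, the result is correct.

Step 1: Calculate the correct sum after transformation
Step 2: Apply multiplier 0.9 to records where category = 'furniture'
Step 3: Correct result = 553.8
Step 4: Claimed result = 553.8
Step 5: 553.8 = 553.8 ✓
Conclusion: The claimed result is correct.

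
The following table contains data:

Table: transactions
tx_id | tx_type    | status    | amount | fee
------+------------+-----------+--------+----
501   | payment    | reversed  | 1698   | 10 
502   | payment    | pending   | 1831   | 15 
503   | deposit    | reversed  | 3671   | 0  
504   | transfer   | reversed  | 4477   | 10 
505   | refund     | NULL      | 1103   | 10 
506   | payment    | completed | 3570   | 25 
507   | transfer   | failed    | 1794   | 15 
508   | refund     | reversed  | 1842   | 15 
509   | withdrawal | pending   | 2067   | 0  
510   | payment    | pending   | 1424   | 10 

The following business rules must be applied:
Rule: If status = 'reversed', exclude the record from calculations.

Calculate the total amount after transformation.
11789

Step 1: Identify records where status = 'reversed'
Step 2: The excluded records sum to 11688
Step 3: Original total amount = 23477
Step 4: Remaining total = 23477 - 11688 = 11789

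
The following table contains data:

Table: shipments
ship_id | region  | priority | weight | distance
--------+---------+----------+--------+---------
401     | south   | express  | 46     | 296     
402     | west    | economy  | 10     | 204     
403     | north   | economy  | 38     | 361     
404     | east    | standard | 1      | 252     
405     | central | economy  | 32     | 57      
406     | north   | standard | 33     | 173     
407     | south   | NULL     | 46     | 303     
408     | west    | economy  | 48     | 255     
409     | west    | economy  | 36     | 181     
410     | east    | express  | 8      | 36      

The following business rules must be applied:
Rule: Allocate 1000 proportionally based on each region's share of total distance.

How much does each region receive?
central: 26.91, east: 135.98, north: 252.12, south: 282.81, west: 302.17

Step 1: Calculate total distance = 2118
Step 2: Calculate each region's proportion:
  central: 57/2118 = 2.69% → 26.91
  east: 288/2118 = 13.60% → 135.98
  north: 534/2118 = 25.21% → 252.12
  south: 599/2118 = 28.28% → 282.81
  west: 640/2118 = 30.22% → 302.17
Step 3: Verify: sum of allocations ≈ 1000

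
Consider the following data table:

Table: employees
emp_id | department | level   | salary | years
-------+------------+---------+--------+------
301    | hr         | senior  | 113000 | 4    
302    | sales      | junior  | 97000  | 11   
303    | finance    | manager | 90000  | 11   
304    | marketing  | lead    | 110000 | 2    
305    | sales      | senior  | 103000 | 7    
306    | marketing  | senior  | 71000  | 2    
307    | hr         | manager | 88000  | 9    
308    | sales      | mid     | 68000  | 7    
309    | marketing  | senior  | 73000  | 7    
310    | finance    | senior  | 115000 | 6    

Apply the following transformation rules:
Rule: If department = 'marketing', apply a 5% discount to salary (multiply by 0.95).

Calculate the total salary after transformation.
915300.0

Step 1: Records with department = 'marketing' have total salary = 254000
Step 2: Apply multiplier: 254000 × 0.95 = 241300.0
Step 3: Other records total: 674000
Step 4: Final sum = 241300.0 + 674000 = 915300.0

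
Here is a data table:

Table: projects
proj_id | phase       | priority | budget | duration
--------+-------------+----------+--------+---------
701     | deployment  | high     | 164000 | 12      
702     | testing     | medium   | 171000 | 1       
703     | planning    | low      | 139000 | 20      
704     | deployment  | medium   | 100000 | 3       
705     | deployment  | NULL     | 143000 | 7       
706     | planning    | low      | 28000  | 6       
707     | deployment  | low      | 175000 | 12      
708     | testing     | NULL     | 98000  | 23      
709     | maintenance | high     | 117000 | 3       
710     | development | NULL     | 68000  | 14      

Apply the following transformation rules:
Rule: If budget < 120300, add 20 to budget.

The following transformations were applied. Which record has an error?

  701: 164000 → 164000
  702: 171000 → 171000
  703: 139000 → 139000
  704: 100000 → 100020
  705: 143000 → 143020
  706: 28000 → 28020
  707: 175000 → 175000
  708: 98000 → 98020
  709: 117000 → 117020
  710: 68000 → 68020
Record 705 has an error. The correct transformed value should be 143000, not 143020.

Step 1: Check each record against the rule
Step 2: Record 705 has budget = 143000
Step 3: Since 143000 >= 120300, the bonus should not have been applied
Step 4: Correct value = 143000, but claimed value = 143020
Conclusion: Record 705 has the error.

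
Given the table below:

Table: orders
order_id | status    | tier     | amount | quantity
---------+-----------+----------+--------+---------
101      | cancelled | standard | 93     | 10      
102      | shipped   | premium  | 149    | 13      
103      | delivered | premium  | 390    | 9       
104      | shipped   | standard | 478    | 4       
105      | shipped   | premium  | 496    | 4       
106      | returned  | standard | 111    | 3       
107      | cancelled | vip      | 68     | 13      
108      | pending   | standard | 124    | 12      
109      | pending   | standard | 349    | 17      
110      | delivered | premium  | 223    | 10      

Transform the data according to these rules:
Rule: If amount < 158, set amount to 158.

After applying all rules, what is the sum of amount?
2726

Step 1: 5 records have amount < 158
Step 2: These records originally summed to 545
Step 3: After setting to minimum: 5 × 158 = 790
Step 4: Unaffected records sum: 1936
Step 5: Final sum = 790 + 1936 = 2726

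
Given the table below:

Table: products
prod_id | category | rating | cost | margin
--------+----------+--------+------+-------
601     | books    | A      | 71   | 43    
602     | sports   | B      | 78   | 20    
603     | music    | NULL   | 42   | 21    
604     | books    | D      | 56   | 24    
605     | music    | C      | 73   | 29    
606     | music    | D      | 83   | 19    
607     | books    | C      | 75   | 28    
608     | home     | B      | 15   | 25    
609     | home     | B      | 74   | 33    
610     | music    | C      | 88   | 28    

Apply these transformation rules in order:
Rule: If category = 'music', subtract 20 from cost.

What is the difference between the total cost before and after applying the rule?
80

Step 1: Original sum of cost = 655
Step 2: 4 records have category = 'music'
Step 3: Each affected record changes by -20
Step 4: Total change = 4 × -20 = -80
Step 5: New sum = 655 + -80 = 575
Step 6: Difference = |575 - 655| = 80
        (Sum decreased by 80)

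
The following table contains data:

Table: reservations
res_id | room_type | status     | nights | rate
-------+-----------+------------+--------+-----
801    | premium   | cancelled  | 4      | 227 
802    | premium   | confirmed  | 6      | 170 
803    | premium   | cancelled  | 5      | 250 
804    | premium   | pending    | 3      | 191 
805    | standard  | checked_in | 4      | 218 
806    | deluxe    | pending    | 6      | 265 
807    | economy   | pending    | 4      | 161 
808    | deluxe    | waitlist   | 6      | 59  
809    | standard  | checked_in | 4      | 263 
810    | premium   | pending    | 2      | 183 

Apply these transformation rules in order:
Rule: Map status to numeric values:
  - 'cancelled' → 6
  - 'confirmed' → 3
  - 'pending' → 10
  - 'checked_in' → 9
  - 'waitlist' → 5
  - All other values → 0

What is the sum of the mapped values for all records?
78

Step 1: Apply mapping to each record
Step 2: Count by status:
  'cancelled': 2 records × 6 = 12
  'confirmed': 1 records × 3 = 3
  'pending': 4 records × 10 = 40
  'checked_in': 2 records × 9 = 18
  'waitlist': 1 records × 5 = 5
Step 3: Sum all mapped values = 78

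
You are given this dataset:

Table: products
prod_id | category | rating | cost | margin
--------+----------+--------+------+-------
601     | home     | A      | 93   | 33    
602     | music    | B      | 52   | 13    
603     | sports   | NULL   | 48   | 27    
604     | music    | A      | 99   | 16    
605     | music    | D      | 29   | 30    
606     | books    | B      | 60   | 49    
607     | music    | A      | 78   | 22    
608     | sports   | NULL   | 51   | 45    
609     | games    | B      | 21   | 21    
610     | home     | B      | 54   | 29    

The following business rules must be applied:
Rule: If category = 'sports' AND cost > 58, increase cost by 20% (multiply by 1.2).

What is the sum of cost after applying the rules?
585

Step 1: Find records where category = 'sports' AND cost > 58
Step 2: 0 records match, summing to 0
Step 3: After multiplier: 0 × 1.2 = 0.0
Step 4: Unaffected records sum: 585
Step 5: Final sum = 0.0 + 585 = 585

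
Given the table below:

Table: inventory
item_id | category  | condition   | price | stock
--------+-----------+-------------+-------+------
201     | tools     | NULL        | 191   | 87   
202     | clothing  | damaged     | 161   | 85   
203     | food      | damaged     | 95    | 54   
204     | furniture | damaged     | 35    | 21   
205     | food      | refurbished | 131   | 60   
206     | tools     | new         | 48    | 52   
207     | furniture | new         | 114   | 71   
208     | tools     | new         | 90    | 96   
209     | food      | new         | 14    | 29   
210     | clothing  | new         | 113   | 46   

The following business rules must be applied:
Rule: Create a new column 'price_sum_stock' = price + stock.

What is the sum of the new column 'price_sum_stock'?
1593

Step 1: For each record, compute price + stock
Example calculations:
  191 + 87 = 278
  161 + 85 = 246
  95 + 54 = 149
  ...
Step 2: Sum all derived values
Step 3: Total = 1593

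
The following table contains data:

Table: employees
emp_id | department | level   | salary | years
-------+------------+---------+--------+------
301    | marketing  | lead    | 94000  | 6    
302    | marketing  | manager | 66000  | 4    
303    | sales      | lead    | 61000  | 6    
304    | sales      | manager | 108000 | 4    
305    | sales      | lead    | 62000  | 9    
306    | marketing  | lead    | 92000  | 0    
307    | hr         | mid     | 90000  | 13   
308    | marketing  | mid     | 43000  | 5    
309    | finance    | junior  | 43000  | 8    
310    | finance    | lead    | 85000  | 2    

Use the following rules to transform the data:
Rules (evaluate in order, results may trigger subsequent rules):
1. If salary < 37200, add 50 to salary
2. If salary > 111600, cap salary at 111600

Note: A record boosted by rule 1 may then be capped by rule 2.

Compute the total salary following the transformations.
744000

Step 1: Apply rule 1 to records with salary < 37200
  - 0 records get bonus of 50
  - Of these, 0 records then exceed 111600 and get capped
Step 2: Apply rule 2 to records with salary > 111600
  - 0 records (original) are capped
Step 3: Calculate final sum = 744000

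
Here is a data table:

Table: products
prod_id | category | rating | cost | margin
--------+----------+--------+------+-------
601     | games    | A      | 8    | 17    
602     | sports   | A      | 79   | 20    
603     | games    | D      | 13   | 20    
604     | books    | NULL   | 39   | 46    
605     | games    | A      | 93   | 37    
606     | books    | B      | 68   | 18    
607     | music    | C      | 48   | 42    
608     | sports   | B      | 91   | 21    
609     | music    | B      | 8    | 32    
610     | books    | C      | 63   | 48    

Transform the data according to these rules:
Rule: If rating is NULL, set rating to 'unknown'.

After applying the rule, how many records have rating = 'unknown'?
1

Step 1: Count records where rating IS NULL
Step 2: Found 1 records with NULL rating
Step 3: These records will have rating set to 'unknown'
Step 4: Records already having rating = 'unknown': 0
Step 5: Answer: 1 + 0 = 1 records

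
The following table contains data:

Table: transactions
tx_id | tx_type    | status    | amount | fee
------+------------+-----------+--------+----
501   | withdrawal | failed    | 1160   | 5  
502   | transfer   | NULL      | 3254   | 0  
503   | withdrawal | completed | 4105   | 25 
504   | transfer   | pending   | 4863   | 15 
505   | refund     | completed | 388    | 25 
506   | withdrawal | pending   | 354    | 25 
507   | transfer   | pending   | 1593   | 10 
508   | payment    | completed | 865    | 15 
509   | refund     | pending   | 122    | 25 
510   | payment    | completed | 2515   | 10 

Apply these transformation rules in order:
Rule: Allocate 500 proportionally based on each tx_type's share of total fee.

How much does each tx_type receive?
payment: 80.65, refund: 161.29, transfer: 80.65, withdrawal: 177.42

Step 1: Calculate total fee = 155
Step 2: Calculate each tx_type's proportion:
  payment: 25/155 = 16.13% → 80.65
  refund: 50/155 = 32.26% → 161.29
  transfer: 25/155 = 16.13% → 80.65
  withdrawal: 55/155 = 35.48% → 177.42
Step 3: Verify: sum of allocations ≈ 500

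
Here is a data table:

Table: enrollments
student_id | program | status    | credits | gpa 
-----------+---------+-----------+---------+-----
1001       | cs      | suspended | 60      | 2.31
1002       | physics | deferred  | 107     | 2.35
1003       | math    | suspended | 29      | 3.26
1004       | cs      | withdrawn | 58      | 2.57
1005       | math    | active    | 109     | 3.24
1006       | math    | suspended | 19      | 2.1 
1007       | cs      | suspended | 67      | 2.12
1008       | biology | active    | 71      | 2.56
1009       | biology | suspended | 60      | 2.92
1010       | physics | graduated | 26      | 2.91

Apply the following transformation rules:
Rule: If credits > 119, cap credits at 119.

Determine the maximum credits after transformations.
109

Step 1: Original maximum credits = 109
Step 2: Check cap of 119 against maximum
Step 3: No records exceed the cap (max 109 <= cap 119), so no capping applies
Step 4: Maximum after transformation = 109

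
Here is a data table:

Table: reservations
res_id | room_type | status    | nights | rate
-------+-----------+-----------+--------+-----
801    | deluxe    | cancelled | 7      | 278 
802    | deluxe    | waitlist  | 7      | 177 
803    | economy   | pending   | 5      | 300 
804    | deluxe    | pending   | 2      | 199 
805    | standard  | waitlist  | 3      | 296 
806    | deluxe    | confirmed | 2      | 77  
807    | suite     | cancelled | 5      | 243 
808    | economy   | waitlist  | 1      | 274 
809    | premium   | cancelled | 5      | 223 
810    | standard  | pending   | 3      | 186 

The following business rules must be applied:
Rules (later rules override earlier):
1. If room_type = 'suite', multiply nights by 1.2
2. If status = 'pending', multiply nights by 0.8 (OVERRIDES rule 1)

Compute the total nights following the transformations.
39.0

Step 1: Rule 2 takes priority for records with status = 'pending'
  - 3 records: 10 × 0.8 = 8.0
Step 2: Rule 1 applies to remaining records with room_type = 'suite'
  - 1 records: 5 × 1.2 = 6.0
Step 3: Other records unchanged: 25
Step 4: Final sum = 8.0 + 6.0 + 25 = 39.0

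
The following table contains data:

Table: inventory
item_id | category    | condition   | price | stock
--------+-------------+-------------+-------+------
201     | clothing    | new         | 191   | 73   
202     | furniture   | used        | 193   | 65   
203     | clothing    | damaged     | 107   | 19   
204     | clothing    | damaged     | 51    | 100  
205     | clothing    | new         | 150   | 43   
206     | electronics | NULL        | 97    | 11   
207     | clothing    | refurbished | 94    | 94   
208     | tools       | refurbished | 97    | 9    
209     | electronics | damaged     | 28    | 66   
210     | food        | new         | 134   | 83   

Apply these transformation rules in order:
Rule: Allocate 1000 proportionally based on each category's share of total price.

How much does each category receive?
clothing: 519.26, electronics: 109.46, food: 117.34, furniture: 169.0, tools: 84.94

Step 1: Calculate total price = 1142
Step 2: Calculate each category's proportion:
  clothing: 593/1142 = 51.93% → 519.26
  electronics: 125/1142 = 10.95% → 109.46
  food: 134/1142 = 11.73% → 117.34
  furniture: 193/1142 = 16.90% → 169.0
  tools: 97/1142 = 8.49% → 84.94
Step 3: Verify: sum of allocations ≈ 1000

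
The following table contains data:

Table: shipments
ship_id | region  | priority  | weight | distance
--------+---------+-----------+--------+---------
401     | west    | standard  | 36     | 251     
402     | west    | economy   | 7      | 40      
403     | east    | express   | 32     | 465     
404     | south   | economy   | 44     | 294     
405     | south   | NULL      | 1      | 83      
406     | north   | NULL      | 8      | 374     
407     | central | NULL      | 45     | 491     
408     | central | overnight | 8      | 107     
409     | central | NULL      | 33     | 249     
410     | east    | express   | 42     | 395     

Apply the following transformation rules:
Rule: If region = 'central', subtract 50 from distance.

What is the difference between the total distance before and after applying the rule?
150

Step 1: Original sum of distance = 2749
Step 2: 3 records have region = 'central'
Step 3: Each affected record changes by -50
Step 4: Total change = 3 × -50 = -150
Step 5: New sum = 2749 + -150 = 2599
Step 6: Difference = |2599 - 2749| = 150
        (Sum decreased by 150)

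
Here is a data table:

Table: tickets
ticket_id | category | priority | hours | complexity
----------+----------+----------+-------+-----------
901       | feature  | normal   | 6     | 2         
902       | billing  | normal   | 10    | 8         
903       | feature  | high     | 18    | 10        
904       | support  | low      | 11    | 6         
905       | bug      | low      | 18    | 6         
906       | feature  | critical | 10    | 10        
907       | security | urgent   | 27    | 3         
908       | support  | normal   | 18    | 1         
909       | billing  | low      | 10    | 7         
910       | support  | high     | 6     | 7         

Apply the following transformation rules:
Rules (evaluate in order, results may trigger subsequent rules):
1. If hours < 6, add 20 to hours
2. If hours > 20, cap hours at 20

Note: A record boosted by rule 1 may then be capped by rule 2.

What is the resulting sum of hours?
127

Step 1: Apply rule 1 to records with hours < 6
  - 0 records get bonus of 20
  - Of these, 0 records then exceed 20 and get capped
Step 2: Apply rule 2 to records with hours > 20
  - 1 records (original) are capped
Step 3: Calculate final sum = 127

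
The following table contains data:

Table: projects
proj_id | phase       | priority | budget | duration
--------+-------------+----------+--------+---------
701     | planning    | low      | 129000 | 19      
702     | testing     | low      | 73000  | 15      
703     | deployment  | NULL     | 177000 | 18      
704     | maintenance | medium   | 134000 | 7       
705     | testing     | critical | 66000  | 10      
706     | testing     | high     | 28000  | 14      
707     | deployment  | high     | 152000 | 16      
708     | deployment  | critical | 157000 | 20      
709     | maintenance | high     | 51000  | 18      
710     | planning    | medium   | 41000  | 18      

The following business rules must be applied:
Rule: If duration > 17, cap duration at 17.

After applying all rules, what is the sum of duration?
147

Step 1: 5 records have duration > 17
Step 2: These records originally summed to 93
Step 3: After capping: 5 × 17 = 85
Step 4: Unaffected records sum: 62
Step 5: Final sum = 85 + 62 = 147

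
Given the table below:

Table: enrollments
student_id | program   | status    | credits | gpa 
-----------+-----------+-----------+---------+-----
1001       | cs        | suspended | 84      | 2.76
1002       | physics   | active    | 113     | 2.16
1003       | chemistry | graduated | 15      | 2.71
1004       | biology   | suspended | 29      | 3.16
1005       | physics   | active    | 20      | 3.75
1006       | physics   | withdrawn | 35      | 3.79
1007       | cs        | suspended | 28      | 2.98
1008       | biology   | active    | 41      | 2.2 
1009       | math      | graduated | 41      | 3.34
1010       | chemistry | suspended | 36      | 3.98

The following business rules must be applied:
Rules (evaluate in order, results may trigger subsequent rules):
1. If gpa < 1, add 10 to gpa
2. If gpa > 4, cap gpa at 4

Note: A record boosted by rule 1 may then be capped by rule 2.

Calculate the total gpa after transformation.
30.83

Step 1: Apply rule 1 to records with gpa < 1
  - 0 records get bonus of 10
  - Of these, 0 records then exceed 4 and get capped
Step 2: Apply rule 2 to records with gpa > 4
  - 0 records (original) are capped
Step 3: Calculate final sum = 30.83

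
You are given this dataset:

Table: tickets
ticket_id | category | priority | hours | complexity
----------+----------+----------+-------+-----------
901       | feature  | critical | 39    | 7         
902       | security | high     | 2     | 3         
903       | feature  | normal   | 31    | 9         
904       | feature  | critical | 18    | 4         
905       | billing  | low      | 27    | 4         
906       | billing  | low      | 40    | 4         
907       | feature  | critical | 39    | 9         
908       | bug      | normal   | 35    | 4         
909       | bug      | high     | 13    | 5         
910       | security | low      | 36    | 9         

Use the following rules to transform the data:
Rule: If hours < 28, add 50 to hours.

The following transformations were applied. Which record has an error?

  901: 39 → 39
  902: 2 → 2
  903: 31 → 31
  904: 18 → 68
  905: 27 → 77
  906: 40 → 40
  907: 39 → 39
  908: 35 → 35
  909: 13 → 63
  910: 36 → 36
Record 902 has an error. The correct transformed value should be 52, not 2.

Step 1: Check each record against the rule
Step 2: Record 902 has hours = 2
Step 3: Since 2 < 28, the bonus should have been applied
Step 4: Correct value = 52, but claimed value = 2
Conclusion: Record 902 has the error.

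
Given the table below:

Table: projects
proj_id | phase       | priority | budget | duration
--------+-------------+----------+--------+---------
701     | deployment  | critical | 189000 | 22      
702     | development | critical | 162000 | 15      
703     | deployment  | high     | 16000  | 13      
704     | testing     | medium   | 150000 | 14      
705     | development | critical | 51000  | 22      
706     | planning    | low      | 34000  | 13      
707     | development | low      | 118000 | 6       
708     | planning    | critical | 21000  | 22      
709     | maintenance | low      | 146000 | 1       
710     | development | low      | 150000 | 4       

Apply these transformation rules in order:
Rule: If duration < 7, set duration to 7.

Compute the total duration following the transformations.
142

Step 1: 3 records have duration < 7
Step 2: These records originally summed to 11
Step 3: After setting to minimum: 3 × 7 = 21
Step 4: Unaffected records sum: 121
Step 5: Final sum = 21 + 121 = 142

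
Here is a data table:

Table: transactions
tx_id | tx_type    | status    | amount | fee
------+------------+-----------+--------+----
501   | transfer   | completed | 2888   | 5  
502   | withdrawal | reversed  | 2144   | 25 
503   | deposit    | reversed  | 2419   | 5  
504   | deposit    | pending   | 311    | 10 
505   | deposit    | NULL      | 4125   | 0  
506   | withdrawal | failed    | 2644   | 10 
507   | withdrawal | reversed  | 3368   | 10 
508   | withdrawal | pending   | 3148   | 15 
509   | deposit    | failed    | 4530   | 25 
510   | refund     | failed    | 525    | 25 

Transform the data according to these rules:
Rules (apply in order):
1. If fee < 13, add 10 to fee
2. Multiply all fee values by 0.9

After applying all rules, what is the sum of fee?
171.0

Step 1: Apply Rule 1 - Add 10 to records with fee < 13
  - 6 records affected: 40 + (6 × 10) = 100
  - Unaffected records: 90
  - Sum after Rule 1: 190
Step 2: Apply Rule 2 - Multiply all by 0.9
  - 190 × 0.9 = 171.0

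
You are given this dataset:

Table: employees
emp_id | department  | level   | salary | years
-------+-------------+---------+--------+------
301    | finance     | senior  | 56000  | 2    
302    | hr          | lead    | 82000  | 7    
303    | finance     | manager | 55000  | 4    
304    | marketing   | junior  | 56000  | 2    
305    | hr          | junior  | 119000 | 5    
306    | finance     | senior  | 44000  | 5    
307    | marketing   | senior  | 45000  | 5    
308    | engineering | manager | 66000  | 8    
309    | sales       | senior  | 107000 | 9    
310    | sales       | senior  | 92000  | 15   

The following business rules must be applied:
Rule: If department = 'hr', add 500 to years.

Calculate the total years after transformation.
1062

Step 1: Count records where department = 'hr': 2
Step 2: Total bonus added: 2 × 500 = 1000
Step 3: Original sum of years: 62
Step 4: Final sum = 62 + 1000 = 1062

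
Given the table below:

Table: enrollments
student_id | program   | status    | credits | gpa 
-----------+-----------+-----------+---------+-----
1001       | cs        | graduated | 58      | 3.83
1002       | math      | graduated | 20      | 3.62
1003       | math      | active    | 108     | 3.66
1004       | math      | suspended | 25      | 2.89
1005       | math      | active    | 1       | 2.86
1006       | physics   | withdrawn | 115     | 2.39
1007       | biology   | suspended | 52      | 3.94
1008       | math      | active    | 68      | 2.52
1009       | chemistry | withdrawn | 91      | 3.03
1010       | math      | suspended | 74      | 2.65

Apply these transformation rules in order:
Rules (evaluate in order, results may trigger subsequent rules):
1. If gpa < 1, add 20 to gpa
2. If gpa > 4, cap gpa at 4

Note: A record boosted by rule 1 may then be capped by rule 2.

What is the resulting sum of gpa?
31.39

Step 1: Apply rule 1 to records with gpa < 1
  - 0 records get bonus of 20
  - Of these, 0 records then exceed 4 and get capped
Step 2: Apply rule 2 to records with gpa > 4
  - 0 records (original) are capped
Step 3: Calculate final sum = 31.39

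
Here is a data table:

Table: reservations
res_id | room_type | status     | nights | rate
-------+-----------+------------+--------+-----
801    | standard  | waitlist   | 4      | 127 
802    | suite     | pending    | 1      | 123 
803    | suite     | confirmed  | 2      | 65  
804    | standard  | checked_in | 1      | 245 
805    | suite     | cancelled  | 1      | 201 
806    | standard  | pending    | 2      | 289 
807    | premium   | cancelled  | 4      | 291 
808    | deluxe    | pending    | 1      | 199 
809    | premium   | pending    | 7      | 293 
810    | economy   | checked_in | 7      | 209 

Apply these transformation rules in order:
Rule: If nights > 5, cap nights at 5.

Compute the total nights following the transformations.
26

Step 1: 2 records have nights > 5
Step 2: These records originally summed to 14
Step 3: After capping: 2 × 5 = 10
Step 4: Unaffected records sum: 16
Step 5: Final sum = 10 + 16 = 26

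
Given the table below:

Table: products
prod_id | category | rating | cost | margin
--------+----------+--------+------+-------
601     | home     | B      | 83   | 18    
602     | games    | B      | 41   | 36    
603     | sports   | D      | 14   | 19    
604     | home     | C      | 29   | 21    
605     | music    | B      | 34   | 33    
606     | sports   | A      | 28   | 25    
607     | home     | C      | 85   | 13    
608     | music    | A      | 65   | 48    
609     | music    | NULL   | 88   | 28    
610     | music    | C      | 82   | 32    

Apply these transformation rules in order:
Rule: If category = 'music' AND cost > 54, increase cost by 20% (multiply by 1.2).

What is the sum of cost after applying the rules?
596.0

Step 1: Find records where category = 'music' AND cost > 54
Step 2: 3 records match, summing to 235
Step 3: After multiplier: 235 × 1.2 = 282.0
Step 4: Unaffected records sum: 314
Step 5: Final sum = 282.0 + 314 = 596.0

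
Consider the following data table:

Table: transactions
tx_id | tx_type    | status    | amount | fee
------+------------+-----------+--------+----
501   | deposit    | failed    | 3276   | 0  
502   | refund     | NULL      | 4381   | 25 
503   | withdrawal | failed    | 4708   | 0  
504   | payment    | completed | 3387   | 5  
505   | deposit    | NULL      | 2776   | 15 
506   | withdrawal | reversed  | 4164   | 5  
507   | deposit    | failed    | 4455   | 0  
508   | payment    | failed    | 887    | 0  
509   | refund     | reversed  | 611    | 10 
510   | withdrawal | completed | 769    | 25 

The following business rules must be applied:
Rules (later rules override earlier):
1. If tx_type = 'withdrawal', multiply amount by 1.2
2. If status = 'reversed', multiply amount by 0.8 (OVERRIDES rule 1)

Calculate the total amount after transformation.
29554.4

Step 1: Rule 2 takes priority for records with status = 'reversed'
  - 2 records: 4775 × 0.8 = 3820.0
Step 2: Rule 1 applies to remaining records with tx_type = 'withdrawal'
  - 2 records: 5477 × 1.2 = 6572.4
Step 3: Other records unchanged: 19162
Step 4: Final sum = 3820.0 + 6572.4 + 19162 = 29554.4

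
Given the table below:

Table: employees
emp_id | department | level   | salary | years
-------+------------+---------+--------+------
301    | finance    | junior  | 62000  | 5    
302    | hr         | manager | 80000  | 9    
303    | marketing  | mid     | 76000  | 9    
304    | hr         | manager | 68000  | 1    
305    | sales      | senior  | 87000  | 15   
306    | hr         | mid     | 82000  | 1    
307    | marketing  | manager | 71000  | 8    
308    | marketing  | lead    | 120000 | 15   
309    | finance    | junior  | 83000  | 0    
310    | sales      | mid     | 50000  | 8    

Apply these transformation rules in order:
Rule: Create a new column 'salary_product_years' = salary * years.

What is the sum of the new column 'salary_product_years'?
5937000

Step 1: For each record, compute salary * years
Example calculations:
  62000 * 5 = 310000
  80000 * 9 = 720000
  76000 * 9 = 684000
  ...
Step 2: Sum all derived values
Step 3: Total = 5937000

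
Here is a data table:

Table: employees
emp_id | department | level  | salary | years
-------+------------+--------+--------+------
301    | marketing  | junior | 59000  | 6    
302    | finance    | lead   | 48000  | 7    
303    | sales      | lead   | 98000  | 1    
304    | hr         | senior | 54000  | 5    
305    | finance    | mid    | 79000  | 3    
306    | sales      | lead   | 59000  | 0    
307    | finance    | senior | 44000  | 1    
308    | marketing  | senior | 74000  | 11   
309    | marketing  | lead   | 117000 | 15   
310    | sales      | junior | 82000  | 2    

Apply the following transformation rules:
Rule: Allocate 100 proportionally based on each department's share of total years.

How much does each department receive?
finance: 21.57, hr: 9.8, marketing: 62.75, sales: 5.88

Step 1: Calculate total years = 51
Step 2: Calculate each department's proportion:
  finance: 11/51 = 21.57% → 21.57
  hr: 5/51 = 9.80% → 9.8
  marketing: 32/51 = 62.75% → 62.75
  sales: 3/51 = 5.88% → 5.88
Step 3: Verify: sum of allocations ≈ 100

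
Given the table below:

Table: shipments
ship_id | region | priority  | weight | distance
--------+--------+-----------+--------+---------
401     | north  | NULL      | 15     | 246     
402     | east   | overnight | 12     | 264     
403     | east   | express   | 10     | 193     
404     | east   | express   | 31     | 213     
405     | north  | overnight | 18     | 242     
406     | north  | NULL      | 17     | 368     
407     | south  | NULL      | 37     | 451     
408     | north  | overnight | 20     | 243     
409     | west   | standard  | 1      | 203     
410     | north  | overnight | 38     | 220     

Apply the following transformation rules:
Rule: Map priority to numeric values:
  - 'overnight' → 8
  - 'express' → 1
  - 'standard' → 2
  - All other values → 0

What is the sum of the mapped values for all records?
36

Step 1: Apply mapping to each record
Step 2: Count by status:
  'overnight': 4 records × 8 = 32
  'express': 2 records × 1 = 2
  'standard': 1 records × 2 = 2
Step 3: Sum all mapped values = 36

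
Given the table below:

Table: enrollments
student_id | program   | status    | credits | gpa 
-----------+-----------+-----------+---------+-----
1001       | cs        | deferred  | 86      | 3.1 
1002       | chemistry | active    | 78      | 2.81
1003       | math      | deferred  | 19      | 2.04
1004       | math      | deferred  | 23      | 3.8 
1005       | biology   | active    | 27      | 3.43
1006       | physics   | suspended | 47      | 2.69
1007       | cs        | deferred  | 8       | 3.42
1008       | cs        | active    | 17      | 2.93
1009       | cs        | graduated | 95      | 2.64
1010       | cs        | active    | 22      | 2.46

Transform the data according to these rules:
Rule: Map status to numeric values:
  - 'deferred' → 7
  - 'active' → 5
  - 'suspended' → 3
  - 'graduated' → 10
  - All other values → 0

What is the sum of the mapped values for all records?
61

Step 1: Apply mapping to each record
Step 2: Count by status:
  'deferred': 4 records × 7 = 28
  'active': 4 records × 5 = 20
  'suspended': 1 records × 3 = 3
  'graduated': 1 records × 10 = 10
Step 3: Sum all mapped values = 61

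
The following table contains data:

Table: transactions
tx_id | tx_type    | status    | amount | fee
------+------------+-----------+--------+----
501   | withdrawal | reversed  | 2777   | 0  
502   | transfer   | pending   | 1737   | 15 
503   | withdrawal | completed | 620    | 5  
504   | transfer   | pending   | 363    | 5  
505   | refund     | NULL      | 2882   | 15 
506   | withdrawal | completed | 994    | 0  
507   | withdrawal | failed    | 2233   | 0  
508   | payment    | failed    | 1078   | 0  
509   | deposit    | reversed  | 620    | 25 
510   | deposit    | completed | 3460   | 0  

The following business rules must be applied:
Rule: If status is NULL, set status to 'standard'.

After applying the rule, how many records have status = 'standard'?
1

Step 1: Count records where status IS NULL
Step 2: Found 1 records with NULL status
Step 3: These records will have status set to 'standard'
Step 4: Records already having status = 'standard': 0
Step 5: Answer: 1 + 0 = 1 records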